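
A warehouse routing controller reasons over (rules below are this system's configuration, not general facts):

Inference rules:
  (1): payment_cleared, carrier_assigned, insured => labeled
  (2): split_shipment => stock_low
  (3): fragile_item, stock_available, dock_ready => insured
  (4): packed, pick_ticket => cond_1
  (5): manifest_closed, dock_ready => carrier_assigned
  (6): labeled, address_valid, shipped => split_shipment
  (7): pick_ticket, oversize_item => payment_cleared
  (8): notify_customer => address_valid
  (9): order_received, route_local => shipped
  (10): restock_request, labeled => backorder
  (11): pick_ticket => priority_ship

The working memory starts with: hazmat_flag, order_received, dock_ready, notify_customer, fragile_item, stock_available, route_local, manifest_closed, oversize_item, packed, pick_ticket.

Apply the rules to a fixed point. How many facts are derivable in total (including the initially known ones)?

Round 1: (3) [fragile_item, stock_available, dock_ready => insured]; (4) [packed, pick_ticket => cond_1]; (5) [manifest_closed, dock_ready => carrier_assigned]; (7) [pick_ticket, oversize_item => payment_cleared]; (8) [notify_customer => address_valid]; (9) [order_received, route_local => shipped]; (11) [pick_ticket => priority_ship]. Adds insured, cond_1, carrier_assigned, payment_cleared, address_valid, shipped, priority_ship.
Round 2: (1) [payment_cleared, carrier_assigned, insured => labeled]. Adds labeled.
Round 3: (6) [labeled, address_valid, shipped => split_shipment]. Adds split_shipment.
Round 4: (2) [split_shipment => stock_low]. Adds stock_low.
Closure: {address_valid, carrier_assigned, cond_1, dock_ready, fragile_item, hazmat_flag, insured, labeled, manifest_closed, notify_customer, order_received, oversize_item, packed, payment_cleared, pick_ticket, priority_ship, route_local, shipped, split_shipment, stock_available, stock_low} — 21 facts.

21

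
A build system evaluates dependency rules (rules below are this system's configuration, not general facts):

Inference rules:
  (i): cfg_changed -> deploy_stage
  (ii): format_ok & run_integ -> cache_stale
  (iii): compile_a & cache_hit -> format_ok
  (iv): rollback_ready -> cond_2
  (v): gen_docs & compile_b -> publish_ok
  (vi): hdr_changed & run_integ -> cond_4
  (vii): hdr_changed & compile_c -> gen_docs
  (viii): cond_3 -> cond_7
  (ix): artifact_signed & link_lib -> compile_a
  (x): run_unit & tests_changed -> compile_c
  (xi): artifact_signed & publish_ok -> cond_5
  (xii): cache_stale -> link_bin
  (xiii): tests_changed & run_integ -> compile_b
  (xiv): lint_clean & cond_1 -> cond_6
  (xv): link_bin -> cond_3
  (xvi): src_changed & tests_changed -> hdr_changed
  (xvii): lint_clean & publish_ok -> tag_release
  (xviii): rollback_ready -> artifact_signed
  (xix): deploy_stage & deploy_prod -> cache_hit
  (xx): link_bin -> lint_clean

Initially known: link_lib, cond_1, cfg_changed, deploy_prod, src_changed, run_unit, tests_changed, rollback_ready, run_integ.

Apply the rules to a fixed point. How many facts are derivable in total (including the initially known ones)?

Round 1 — (i), (iv), (x), (xiii), (xvi), (xviii), derive deploy_stage, cond_2, compile_c, compile_b, hdr_changed, artifact_signed.
Round 2 — (vi), (vii), (ix), (xix), derive cond_4, gen_docs, compile_a, cache_hit.
Round 3 — (iii), (v), derive format_ok, publish_ok.
Round 4 — (ii), (xi), derive cache_stale, cond_5.
Round 5 — (xii), derive link_bin.
Round 6 — (xv), (xx), derive cond_3, lint_clean.
Round 7 — (viii), (xiv), (xvii), derive cond_7, cond_6, tag_release.
Closure: {artifact_signed, cache_hit, cache_stale, cfg_changed, compile_a, compile_b, compile_c, cond_1, cond_2, cond_3, cond_4, cond_5, cond_6, cond_7, deploy_prod, deploy_stage, format_ok, gen_docs, hdr_changed, link_bin, link_lib, lint_clean, publish_ok, rollback_ready, run_integ, run_unit, src_changed, tag_release, tests_changed} — 29 facts.

29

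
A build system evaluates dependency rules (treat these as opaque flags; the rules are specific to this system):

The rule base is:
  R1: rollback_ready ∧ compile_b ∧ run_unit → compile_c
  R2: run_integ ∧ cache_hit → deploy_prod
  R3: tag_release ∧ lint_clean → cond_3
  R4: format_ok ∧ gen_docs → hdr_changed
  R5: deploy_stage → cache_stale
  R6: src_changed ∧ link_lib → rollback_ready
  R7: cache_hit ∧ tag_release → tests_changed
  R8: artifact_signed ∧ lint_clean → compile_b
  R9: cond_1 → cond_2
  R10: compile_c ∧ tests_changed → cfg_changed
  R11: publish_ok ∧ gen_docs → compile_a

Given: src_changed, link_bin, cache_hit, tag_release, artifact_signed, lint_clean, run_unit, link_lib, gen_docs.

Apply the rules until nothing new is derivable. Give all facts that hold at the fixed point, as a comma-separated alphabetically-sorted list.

artifact_signed, cache_hit, cfg_changed, compile_b, compile_c, cond_3, gen_docs, link_bin, link_lib, lint_clean, rollback_ready, run_unit, src_changed, tag_release, tests_changed

Round 1 — R3, R6, R7, R8, derive cond_3, rollback_ready, tests_changed, compile_b.
Round 2 — R1, derive compile_c.
Round 3 — R10, derive cfg_changed.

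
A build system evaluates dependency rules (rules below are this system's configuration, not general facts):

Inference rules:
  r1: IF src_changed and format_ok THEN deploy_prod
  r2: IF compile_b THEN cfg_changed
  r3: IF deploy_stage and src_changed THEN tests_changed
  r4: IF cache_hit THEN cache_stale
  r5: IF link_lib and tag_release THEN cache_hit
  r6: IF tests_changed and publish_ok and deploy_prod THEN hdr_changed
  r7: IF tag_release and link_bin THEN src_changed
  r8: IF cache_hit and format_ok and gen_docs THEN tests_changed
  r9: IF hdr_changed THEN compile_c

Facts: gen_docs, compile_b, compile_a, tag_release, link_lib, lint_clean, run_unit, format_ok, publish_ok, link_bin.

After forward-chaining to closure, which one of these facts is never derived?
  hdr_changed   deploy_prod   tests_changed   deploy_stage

[1] r2 [IF compile_b THEN cfg_changed]; r5 [IF link_lib and tag_release THEN cache_hit]; r7 [IF tag_release and link_bin THEN src_changed]. ⇒ new: cfg_changed, cache_hit, src_changed.
[2] r1 [IF src_changed and format_ok THEN deploy_prod]; r4 [IF cache_hit THEN cache_stale]; r8 [IF cache_hit and format_ok and gen_docs THEN tests_changed]. ⇒ new: deploy_prod, cache_stale, tests_changed.
[3] r6 [IF tests_changed and publish_ok and deploy_prod THEN hdr_changed]. ⇒ new: hdr_changed.
[4] r9 [IF hdr_changed THEN compile_c]. ⇒ new: compile_c.
Derived: tests_changed (round 2), hdr_changed (round 3), deploy_prod (round 2). deploy_stage never appears in any round.

deploy_stage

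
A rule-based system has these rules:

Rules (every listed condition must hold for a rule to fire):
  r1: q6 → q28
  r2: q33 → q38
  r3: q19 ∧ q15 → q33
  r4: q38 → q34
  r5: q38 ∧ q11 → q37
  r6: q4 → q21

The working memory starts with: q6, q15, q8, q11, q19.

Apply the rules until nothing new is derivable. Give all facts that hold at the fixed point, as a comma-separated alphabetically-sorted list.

q11, q15, q19, q28, q33, q34, q37, q38, q6, q8

Round 1: r1 [q6 → q28]; r3 [q19 ∧ q15 → q33]. Adds q28, q33.
Round 2: r2 [q33 → q38]. Adds q38.
Round 3: r4 [q38 → q34]; r5 [q38 ∧ q11 → q37]. Adds q34, q37.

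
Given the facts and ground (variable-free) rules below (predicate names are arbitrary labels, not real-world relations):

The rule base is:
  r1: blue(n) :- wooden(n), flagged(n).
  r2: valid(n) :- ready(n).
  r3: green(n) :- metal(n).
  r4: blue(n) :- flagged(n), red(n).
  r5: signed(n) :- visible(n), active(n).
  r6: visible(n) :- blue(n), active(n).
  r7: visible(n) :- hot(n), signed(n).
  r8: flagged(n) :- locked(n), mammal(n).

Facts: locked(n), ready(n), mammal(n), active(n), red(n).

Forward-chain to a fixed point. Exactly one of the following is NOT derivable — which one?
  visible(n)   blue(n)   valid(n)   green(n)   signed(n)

Round 1 fires r2, r8, giving valid(n), flagged(n).
Round 2 fires r4, giving blue(n).
Round 3 fires r6, giving visible(n).
Round 4 fires r5, giving signed(n).
Derived: signed(n) (round 4), blue(n) (round 2), visible(n) (round 3), valid(n) (round 1). green(n) never appears in any round.

green(n)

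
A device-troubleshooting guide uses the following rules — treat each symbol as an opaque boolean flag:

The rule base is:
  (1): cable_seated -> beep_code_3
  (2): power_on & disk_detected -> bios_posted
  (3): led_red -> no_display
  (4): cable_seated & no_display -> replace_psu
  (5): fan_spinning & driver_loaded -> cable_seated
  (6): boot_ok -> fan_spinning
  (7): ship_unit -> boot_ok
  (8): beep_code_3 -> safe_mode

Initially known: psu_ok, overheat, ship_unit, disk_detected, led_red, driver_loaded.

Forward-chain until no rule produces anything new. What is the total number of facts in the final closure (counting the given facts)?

13

Round 1 fires (3), (7), giving no_display, boot_ok.
Round 2 fires (6), giving fan_spinning.
Round 3 fires (5), giving cable_seated.
Round 4 fires (1), (4), giving beep_code_3, replace_psu.
Round 5 fires (8), giving safe_mode.
Closure: {beep_code_3, boot_ok, cable_seated, disk_detected, driver_loaded, fan_spinning, led_red, no_display, overheat, psu_ok, replace_psu, safe_mode, ship_unit} — 13 facts.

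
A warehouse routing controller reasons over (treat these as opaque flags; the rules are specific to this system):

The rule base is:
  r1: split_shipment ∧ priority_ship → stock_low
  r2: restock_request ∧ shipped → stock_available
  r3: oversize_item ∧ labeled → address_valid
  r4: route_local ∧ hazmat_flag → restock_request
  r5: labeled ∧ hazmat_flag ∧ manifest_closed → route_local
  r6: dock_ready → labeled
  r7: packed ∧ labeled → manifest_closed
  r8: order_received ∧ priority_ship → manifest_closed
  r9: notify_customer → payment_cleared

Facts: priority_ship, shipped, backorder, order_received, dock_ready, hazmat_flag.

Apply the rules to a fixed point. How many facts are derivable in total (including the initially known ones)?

[1] r6 [dock_ready → labeled]; r8 [order_received ∧ priority_ship → manifest_closed]. ⇒ new: labeled, manifest_closed.
[2] r5 [labeled ∧ hazmat_flag ∧ manifest_closed → route_local]. ⇒ new: route_local.
[3] r4 [route_local ∧ hazmat_flag → restock_request]. ⇒ new: restock_request.
[4] r2 [restock_request ∧ shipped → stock_available]. ⇒ new: stock_available.
Closure: {backorder, dock_ready, hazmat_flag, labeled, manifest_closed, order_received, priority_ship, restock_request, route_local, shipped, stock_available} — 11 facts.

11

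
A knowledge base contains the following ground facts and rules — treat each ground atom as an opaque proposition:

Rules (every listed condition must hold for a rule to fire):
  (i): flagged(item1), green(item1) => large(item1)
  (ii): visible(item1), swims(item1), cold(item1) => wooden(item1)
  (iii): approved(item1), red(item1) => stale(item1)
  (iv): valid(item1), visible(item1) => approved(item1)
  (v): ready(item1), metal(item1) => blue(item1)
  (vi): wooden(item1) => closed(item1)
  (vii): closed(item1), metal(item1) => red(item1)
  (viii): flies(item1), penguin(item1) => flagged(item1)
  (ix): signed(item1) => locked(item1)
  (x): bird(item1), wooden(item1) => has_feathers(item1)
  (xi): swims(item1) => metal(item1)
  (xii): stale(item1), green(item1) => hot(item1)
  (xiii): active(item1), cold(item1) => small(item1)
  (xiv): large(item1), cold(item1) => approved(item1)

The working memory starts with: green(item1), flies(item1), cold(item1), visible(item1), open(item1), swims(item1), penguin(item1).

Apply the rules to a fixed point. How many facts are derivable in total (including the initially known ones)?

16

Round 1 — (ii), (viii), (xi), derive wooden(item1), flagged(item1), metal(item1).
Round 2 — (i), (vi), derive large(item1), closed(item1).
Round 3 — (vii), (xiv), derive red(item1), approved(item1).
Round 4 — (iii), derive stale(item1).
Round 5 — (xii), derive hot(item1).
Closure: {approved(item1), closed(item1), cold(item1), flagged(item1), flies(item1), green(item1), hot(item1), large(item1), metal(item1), open(item1), penguin(item1), red(item1), stale(item1), swims(item1), visible(item1), wooden(item1)} — 16 facts.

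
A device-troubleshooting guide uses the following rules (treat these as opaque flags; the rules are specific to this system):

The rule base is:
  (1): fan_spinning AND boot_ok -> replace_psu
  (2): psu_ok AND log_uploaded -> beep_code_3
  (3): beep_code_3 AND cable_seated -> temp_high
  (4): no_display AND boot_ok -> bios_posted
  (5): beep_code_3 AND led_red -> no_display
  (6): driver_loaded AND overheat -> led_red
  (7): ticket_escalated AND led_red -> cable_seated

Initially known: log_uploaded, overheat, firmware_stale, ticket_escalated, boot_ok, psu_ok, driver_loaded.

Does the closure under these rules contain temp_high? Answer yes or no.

yes

Round 1 fires (2), (6), giving beep_code_3, led_red.
Round 2 fires (5), (7), giving no_display, cable_seated.
Round 3 fires (3), (4), giving temp_high, bios_posted.
temp_high appears in round 3, so it is derivable.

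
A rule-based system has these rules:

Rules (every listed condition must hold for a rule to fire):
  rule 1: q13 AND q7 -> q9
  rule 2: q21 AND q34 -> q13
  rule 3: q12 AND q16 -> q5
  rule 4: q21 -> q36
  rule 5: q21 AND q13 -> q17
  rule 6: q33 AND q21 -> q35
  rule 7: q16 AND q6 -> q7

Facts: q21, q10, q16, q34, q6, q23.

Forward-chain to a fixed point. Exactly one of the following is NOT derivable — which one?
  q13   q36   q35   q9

q35

[1] rule 2 [q21 AND q34 -> q13]; rule 4 [q21 -> q36]; rule 7 [q16 AND q6 -> q7]. ⇒ new: q13, q36, q7.
[2] rule 1 [q13 AND q7 -> q9]; rule 5 [q21 AND q13 -> q17]. ⇒ new: q9, q17.
Derived: q9 (round 2), q36 (round 1), q13 (round 1). q35 never appears in any round.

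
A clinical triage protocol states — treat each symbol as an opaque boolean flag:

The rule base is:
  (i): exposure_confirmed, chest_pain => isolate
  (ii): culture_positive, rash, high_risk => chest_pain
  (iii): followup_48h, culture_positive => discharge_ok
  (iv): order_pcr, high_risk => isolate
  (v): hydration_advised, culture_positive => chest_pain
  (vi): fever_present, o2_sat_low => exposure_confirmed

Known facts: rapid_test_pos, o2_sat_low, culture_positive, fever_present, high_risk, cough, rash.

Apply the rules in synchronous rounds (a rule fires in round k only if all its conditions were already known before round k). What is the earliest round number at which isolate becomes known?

Round 1: (ii) [culture_positive, rash, high_risk => chest_pain]; (vi) [fever_present, o2_sat_low => exposure_confirmed]. New: chest_pain, exposure_confirmed.
Round 2: (i) [exposure_confirmed, chest_pain => isolate]. New: isolate.
isolate first appears in round 2.

2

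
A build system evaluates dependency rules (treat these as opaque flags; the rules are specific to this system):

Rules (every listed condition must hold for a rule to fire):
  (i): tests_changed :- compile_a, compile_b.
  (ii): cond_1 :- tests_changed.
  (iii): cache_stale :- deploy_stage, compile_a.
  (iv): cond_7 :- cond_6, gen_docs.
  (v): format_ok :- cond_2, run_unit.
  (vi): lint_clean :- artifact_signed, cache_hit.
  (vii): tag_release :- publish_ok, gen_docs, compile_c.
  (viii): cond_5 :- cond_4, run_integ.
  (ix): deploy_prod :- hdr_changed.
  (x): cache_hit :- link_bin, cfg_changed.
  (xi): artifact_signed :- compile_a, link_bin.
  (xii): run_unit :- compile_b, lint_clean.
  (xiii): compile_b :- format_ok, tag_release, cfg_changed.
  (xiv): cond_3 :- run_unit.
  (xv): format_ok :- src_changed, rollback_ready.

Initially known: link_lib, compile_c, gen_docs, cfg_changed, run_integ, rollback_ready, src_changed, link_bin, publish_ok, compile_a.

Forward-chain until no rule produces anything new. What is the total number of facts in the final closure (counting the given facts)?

20

[1] (vii) [tag_release :- publish_ok, gen_docs, compile_c.]; (x) [cache_hit :- link_bin, cfg_changed.]; (xi) [artifact_signed :- compile_a, link_bin.]; (xv) [format_ok :- src_changed, rollback_ready.]. ⇒ new: tag_release, cache_hit, artifact_signed, format_ok.
[2] (vi) [lint_clean :- artifact_signed, cache_hit.]; (xiii) [compile_b :- format_ok, tag_release, cfg_changed.]. ⇒ new: lint_clean, compile_b.
[3] (i) [tests_changed :- compile_a, compile_b.]; (xii) [run_unit :- compile_b, lint_clean.]. ⇒ new: tests_changed, run_unit.
[4] (ii) [cond_1 :- tests_changed.]; (xiv) [cond_3 :- run_unit.]. ⇒ new: cond_1, cond_3.
Closure: {artifact_signed, cache_hit, cfg_changed, compile_a, compile_b, compile_c, cond_1, cond_3, format_ok, gen_docs, link_bin, link_lib, lint_clean, publish_ok, rollback_ready, run_integ, run_unit, src_changed, tag_release, tests_changed} — 20 facts.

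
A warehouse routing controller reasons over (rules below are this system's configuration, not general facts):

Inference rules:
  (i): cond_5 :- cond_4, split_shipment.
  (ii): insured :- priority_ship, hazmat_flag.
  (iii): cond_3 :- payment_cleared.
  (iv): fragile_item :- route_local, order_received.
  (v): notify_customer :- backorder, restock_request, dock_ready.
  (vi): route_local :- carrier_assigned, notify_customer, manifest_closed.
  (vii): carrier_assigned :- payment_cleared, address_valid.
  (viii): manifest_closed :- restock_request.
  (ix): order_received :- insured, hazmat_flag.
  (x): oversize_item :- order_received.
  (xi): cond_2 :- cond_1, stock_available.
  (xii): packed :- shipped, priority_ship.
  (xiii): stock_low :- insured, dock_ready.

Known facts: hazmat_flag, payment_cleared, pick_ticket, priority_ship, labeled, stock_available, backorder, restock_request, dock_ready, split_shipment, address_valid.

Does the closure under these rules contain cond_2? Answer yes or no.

Round 1: (ii) [insured :- priority_ship, hazmat_flag.]; (iii) [cond_3 :- payment_cleared.]; (v) [notify_customer :- backorder, restock_request, dock_ready.]; (vii) [carrier_assigned :- payment_cleared, address_valid.]; (viii) [manifest_closed :- restock_request.]. New: insured, cond_3, notify_customer, carrier_assigned, manifest_closed.
Round 2: (vi) [route_local :- carrier_assigned, notify_customer, manifest_closed.]; (ix) [order_received :- insured, hazmat_flag.]; (xiii) [stock_low :- insured, dock_ready.]. New: route_local, order_received, stock_low.
Round 3: (iv) [fragile_item :- route_local, order_received.]; (x) [oversize_item :- order_received.]. New: fragile_item, oversize_item.
Fixed point reached. cond_2 is concluded only by (xi); (xi) needs cond_1 (never derived).

no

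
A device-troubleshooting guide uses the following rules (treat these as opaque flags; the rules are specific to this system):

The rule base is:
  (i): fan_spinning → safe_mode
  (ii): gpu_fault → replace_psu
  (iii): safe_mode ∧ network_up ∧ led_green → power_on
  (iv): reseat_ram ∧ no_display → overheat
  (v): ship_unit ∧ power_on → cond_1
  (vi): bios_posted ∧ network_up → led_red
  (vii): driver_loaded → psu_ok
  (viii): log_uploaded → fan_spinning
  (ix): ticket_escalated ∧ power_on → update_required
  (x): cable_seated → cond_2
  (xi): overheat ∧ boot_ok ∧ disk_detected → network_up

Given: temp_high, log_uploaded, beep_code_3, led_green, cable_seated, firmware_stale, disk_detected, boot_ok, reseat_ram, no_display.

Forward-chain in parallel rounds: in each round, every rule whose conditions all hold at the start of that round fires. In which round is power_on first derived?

Round 1: (iv) [reseat_ram ∧ no_display → overheat]; (viii) [log_uploaded → fan_spinning]; (x) [cable_seated → cond_2]. Adds overheat, fan_spinning, cond_2.
Round 2: (i) [fan_spinning → safe_mode]; (xi) [overheat ∧ boot_ok ∧ disk_detected → network_up]. Adds safe_mode, network_up.
Round 3: (iii) [safe_mode ∧ network_up ∧ led_green → power_on]. Adds power_on.
power_on first appears in round 3.

3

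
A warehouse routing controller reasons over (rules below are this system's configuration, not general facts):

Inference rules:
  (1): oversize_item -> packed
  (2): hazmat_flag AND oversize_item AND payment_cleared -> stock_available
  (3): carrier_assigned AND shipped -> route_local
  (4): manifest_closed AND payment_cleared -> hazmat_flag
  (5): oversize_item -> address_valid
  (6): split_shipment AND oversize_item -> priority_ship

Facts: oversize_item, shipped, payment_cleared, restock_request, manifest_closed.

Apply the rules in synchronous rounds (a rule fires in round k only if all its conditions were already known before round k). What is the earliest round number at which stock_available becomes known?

2

Round 1 fires (1), (4), (5), giving packed, hazmat_flag, address_valid.
Round 2 fires (2), giving stock_available.
stock_available first appears in round 2.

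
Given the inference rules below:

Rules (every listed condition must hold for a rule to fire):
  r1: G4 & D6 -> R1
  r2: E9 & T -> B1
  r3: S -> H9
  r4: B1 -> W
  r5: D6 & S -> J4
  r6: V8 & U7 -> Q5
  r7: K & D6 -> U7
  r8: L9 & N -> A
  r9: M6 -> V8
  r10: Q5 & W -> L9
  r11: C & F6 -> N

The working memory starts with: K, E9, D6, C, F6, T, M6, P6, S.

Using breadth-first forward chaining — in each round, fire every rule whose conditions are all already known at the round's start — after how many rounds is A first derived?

4

Round 1 — r2, r3, r5, r7, r9, r11, derive B1, H9, J4, U7, V8, N.
Round 2 — r4, r6, derive W, Q5.
Round 3 — r10, derive L9.
Round 4 — r8, derive A.
A first appears in round 4.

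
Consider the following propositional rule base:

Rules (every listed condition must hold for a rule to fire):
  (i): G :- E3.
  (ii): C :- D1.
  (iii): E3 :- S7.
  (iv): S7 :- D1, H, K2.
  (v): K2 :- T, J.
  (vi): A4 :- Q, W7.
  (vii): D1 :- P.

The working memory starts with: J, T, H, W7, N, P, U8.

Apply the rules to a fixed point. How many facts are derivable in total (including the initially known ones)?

Round 1: (v) [K2 :- T, J.]; (vii) [D1 :- P.]. New: K2, D1.
Round 2: (ii) [C :- D1.]; (iv) [S7 :- D1, H, K2.]. New: C, S7.
Round 3: (iii) [E3 :- S7.]. New: E3.
Round 4: (i) [G :- E3.]. New: G.
Closure: {C, D1, E3, G, H, J, K2, N, P, S7, T, U8, W7} — 13 facts.

13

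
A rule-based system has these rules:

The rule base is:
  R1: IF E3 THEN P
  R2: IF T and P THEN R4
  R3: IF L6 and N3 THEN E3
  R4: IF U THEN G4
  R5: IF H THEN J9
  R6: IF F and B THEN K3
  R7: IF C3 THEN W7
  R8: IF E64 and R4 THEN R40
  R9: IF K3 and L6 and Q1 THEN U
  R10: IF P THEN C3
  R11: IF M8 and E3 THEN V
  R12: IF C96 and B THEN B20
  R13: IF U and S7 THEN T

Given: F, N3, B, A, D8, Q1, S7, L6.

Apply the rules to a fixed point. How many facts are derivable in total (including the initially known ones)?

Round 1: R3 [IF L6 and N3 THEN E3]; R6 [IF F and B THEN K3]. Adds E3, K3.
Round 2: R1 [IF E3 THEN P]; R9 [IF K3 and L6 and Q1 THEN U]. Adds P, U.
Round 3: R4 [IF U THEN G4]; R10 [IF P THEN C3]; R13 [IF U and S7 THEN T]. Adds G4, C3, T.
Round 4: R2 [IF T and P THEN R4]; R7 [IF C3 THEN W7]. Adds R4, W7.
Closure: {A, B, C3, D8, E3, F, G4, K3, L6, N3, P, Q1, R4, S7, T, U, W7} — 17 facts.

17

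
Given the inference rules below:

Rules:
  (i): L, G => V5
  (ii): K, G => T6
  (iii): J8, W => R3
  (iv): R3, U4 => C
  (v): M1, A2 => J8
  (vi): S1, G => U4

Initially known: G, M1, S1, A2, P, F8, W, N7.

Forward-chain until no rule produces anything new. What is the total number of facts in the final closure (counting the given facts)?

Round 1 fires (v), (vi), giving J8, U4.
Round 2 fires (iii), giving R3.
Round 3 fires (iv), giving C.
Closure: {A2, C, F8, G, J8, M1, N7, P, R3, S1, U4, W} — 12 facts.

12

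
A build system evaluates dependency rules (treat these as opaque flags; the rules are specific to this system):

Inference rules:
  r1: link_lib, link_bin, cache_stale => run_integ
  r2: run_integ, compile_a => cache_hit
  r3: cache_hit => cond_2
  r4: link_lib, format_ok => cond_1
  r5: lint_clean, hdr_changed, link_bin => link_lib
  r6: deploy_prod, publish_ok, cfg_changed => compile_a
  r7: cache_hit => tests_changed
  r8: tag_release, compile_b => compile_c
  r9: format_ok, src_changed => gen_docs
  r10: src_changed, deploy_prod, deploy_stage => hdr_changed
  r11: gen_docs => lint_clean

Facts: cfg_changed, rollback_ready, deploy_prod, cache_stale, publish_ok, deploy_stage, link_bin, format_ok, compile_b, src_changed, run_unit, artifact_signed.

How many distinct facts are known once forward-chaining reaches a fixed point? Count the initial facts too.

[1] r6 [deploy_prod, publish_ok, cfg_changed => compile_a]; r9 [format_ok, src_changed => gen_docs]; r10 [src_changed, deploy_prod, deploy_stage => hdr_changed]. ⇒ new: compile_a, gen_docs, hdr_changed.
[2] r11 [gen_docs => lint_clean]. ⇒ new: lint_clean.
[3] r5 [lint_clean, hdr_changed, link_bin => link_lib]. ⇒ new: link_lib.
[4] r1 [link_lib, link_bin, cache_stale => run_integ]; r4 [link_lib, format_ok => cond_1]. ⇒ new: run_integ, cond_1.
[5] r2 [run_integ, compile_a => cache_hit]. ⇒ new: cache_hit.
[6] r3 [cache_hit => cond_2]; r7 [cache_hit => tests_changed]. ⇒ new: cond_2, tests_changed.
Closure: {artifact_signed, cache_hit, cache_stale, cfg_changed, compile_a, compile_b, cond_1, cond_2, deploy_prod, deploy_stage, format_ok, gen_docs, hdr_changed, link_bin, link_lib, lint_clean, publish_ok, rollback_ready, run_integ, run_unit, src_changed, tests_changed} — 22 facts.

22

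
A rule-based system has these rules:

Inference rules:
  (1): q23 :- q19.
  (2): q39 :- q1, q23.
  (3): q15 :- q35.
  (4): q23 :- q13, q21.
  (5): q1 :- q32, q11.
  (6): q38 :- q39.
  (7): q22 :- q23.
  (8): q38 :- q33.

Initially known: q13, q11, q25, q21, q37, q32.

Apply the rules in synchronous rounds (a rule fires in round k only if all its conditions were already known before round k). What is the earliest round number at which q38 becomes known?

Round 1 fires (4), (5), giving q23, q1.
Round 2 fires (2), (7), giving q39, q22.
Round 3 fires (6), giving q38.
q38 first appears in round 3.

3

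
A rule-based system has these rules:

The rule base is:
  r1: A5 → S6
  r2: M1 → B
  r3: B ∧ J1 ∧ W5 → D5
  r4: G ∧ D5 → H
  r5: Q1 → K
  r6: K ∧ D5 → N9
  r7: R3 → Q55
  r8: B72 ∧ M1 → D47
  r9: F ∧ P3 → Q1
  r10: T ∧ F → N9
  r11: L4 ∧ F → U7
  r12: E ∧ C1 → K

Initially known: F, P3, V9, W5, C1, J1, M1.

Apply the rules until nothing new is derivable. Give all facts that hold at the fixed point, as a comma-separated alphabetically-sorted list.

[1] r2 [M1 → B]; r9 [F ∧ P3 → Q1]. ⇒ new: B, Q1.
[2] r3 [B ∧ J1 ∧ W5 → D5]; r5 [Q1 → K]. ⇒ new: D5, K.
[3] r6 [K ∧ D5 → N9]. ⇒ new: N9.

B, C1, D5, F, J1, K, M1, N9, P3, Q1, V9, W5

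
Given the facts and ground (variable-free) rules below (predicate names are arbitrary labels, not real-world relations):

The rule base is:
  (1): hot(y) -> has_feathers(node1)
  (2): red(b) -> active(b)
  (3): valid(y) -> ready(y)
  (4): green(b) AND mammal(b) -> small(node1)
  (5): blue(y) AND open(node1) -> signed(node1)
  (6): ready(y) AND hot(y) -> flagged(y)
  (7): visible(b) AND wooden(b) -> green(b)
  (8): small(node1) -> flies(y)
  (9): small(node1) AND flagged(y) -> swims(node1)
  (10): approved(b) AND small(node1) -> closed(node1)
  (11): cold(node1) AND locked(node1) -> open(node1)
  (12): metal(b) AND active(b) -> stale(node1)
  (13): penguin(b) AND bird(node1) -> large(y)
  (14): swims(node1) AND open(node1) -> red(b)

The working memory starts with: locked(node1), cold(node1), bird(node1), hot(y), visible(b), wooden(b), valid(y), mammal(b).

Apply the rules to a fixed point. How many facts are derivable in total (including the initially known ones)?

18

Round 1: (1) [hot(y) -> has_feathers(node1)]; (3) [valid(y) -> ready(y)]; (7) [visible(b) AND wooden(b) -> green(b)]; (11) [cold(node1) AND locked(node1) -> open(node1)]. Adds has_feathers(node1), ready(y), green(b), open(node1).
Round 2: (4) [green(b) AND mammal(b) -> small(node1)]; (6) [ready(y) AND hot(y) -> flagged(y)]. Adds small(node1), flagged(y).
Round 3: (8) [small(node1) -> flies(y)]; (9) [small(node1) AND flagged(y) -> swims(node1)]. Adds flies(y), swims(node1).
Round 4: (14) [swims(node1) AND open(node1) -> red(b)]. Adds red(b).
Round 5: (2) [red(b) -> active(b)]. Adds active(b).
Closure: {active(b), bird(node1), cold(node1), flagged(y), flies(y), green(b), has_feathers(node1), hot(y), locked(node1), mammal(b), open(node1), ready(y), red(b), small(node1), swims(node1), valid(y), visible(b), wooden(b)} — 18 facts.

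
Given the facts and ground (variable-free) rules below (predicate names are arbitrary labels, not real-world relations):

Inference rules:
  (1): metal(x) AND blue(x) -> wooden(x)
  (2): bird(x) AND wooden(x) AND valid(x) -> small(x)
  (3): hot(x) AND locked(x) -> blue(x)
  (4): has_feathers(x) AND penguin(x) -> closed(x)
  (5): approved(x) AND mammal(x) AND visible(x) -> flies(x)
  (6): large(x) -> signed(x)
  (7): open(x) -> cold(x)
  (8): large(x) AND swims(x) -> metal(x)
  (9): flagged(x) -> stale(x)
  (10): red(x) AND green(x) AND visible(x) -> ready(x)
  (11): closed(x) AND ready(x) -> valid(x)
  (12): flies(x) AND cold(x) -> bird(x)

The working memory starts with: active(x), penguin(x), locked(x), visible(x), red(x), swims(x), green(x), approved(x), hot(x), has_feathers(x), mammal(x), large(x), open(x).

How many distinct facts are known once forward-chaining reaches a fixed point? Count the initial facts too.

24

Round 1: (3) [hot(x) AND locked(x) -> blue(x)]; (4) [has_feathers(x) AND penguin(x) -> closed(x)]; (5) [approved(x) AND mammal(x) AND visible(x) -> flies(x)]; (6) [large(x) -> signed(x)]; (7) [open(x) -> cold(x)]; (8) [large(x) AND swims(x) -> metal(x)]; (10) [red(x) AND green(x) AND visible(x) -> ready(x)]. Adds blue(x), closed(x), flies(x), signed(x), cold(x), metal(x), ready(x).
Round 2: (1) [metal(x) AND blue(x) -> wooden(x)]; (11) [closed(x) AND ready(x) -> valid(x)]; (12) [flies(x) AND cold(x) -> bird(x)]. Adds wooden(x), valid(x), bird(x).
Round 3: (2) [bird(x) AND wooden(x) AND valid(x) -> small(x)]. Adds small(x).
Closure: {active(x), approved(x), bird(x), blue(x), closed(x), cold(x), flies(x), green(x), has_feathers(x), hot(x), large(x), locked(x), mammal(x), metal(x), open(x), penguin(x), ready(x), red(x), signed(x), small(x), swims(x), valid(x), visible(x), wooden(x)} — 24 facts.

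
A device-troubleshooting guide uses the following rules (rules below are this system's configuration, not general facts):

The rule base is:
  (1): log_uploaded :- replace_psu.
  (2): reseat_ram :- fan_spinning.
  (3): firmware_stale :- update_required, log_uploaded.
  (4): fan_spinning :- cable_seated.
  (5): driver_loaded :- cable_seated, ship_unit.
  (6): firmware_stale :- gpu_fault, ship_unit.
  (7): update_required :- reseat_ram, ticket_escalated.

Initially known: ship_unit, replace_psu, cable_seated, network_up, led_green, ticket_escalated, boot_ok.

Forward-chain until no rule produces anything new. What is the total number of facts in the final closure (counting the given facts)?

13

Round 1 fires (1), (4), (5), giving log_uploaded, fan_spinning, driver_loaded.
Round 2 fires (2), giving reseat_ram.
Round 3 fires (7), giving update_required.
Round 4 fires (3), giving firmware_stale.
Closure: {boot_ok, cable_seated, driver_loaded, fan_spinning, firmware_stale, led_green, log_uploaded, network_up, replace_psu, reseat_ram, ship_unit, ticket_escalated, update_required} — 13 facts.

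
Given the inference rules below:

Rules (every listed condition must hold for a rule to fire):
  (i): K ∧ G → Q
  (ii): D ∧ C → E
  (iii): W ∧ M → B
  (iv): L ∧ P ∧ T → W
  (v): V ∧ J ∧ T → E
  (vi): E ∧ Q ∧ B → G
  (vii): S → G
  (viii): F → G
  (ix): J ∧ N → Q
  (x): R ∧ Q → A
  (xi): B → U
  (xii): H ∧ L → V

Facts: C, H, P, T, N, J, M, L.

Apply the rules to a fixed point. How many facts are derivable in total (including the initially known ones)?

15

Round 1 — (iv), (ix), (xii), derive W, Q, V.
Round 2 — (iii), (v), derive B, E.
Round 3 — (vi), (xi), derive G, U.
Closure: {B, C, E, G, H, J, L, M, N, P, Q, T, U, V, W} — 15 facts.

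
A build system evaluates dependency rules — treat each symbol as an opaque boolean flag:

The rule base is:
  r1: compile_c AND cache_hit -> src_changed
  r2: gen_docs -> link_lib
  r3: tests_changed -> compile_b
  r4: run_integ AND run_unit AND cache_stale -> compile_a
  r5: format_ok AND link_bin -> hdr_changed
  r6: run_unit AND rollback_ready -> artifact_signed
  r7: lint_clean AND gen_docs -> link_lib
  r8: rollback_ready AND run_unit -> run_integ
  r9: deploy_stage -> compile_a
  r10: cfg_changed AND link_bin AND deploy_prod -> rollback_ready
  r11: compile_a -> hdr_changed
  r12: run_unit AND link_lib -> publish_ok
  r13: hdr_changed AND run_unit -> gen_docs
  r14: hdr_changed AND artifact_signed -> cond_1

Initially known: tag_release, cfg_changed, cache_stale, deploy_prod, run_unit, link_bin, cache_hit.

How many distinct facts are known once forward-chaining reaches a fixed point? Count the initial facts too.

Round 1 — r10, derive rollback_ready.
Round 2 — r6, r8, derive artifact_signed, run_integ.
Round 3 — r4, derive compile_a.
Round 4 — r11, derive hdr_changed.
Round 5 — r13, r14, derive gen_docs, cond_1.
Round 6 — r2, derive link_lib.
Round 7 — r12, derive publish_ok.
Closure: {artifact_signed, cache_hit, cache_stale, cfg_changed, compile_a, cond_1, deploy_prod, gen_docs, hdr_changed, link_bin, link_lib, publish_ok, rollback_ready, run_integ, run_unit, tag_release} — 16 facts.

16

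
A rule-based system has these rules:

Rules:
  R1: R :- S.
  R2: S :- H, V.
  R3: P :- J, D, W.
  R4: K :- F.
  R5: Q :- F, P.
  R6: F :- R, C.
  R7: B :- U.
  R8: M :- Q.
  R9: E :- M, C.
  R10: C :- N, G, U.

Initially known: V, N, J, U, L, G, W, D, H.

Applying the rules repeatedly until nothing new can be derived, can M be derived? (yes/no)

yes

Round 1: R2 [S :- H, V.]; R3 [P :- J, D, W.]; R7 [B :- U.]; R10 [C :- N, G, U.]. New: S, P, B, C.
Round 2: R1 [R :- S.]. New: R.
Round 3: R6 [F :- R, C.]. New: F.
Round 4: R4 [K :- F.]; R5 [Q :- F, P.]. New: K, Q.
Round 5: R8 [M :- Q.]. New: M.
Round 6: R9 [E :- M, C.]. New: E.
M appears in round 5, so it is derivable.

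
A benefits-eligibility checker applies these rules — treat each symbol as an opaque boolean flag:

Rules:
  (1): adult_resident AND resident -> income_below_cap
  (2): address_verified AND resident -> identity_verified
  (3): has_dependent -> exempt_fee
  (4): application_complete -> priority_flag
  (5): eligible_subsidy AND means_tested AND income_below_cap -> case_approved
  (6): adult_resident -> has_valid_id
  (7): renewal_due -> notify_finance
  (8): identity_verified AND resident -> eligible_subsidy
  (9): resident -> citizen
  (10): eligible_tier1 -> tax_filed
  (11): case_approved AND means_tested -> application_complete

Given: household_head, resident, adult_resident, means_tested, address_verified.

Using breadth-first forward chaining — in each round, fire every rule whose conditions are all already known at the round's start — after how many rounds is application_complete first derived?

4

Round 1: (1) [adult_resident AND resident -> income_below_cap]; (2) [address_verified AND resident -> identity_verified]; (6) [adult_resident -> has_valid_id]; (9) [resident -> citizen]. New: income_below_cap, identity_verified, has_valid_id, citizen.
Round 2: (8) [identity_verified AND resident -> eligible_subsidy]. New: eligible_subsidy.
Round 3: (5) [eligible_subsidy AND means_tested AND income_below_cap -> case_approved]. New: case_approved.
Round 4: (11) [case_approved AND means_tested -> application_complete]. New: application_complete.
application_complete first appears in round 4.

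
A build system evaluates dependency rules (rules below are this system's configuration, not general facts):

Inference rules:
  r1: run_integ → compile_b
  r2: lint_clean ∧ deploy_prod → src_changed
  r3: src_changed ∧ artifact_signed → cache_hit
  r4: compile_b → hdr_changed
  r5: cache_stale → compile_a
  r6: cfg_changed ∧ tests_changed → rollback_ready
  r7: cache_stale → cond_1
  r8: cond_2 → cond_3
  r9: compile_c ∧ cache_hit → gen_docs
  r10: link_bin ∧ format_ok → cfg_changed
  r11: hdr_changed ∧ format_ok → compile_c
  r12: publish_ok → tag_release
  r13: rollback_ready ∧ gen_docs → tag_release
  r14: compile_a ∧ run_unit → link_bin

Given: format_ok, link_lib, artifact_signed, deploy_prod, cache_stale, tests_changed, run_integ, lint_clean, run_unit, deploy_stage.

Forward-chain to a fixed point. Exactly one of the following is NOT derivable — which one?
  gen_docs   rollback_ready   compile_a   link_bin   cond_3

cond_3

Round 1: r1 [run_integ → compile_b]; r2 [lint_clean ∧ deploy_prod → src_changed]; r5 [cache_stale → compile_a]; r7 [cache_stale → cond_1]. New: compile_b, src_changed, compile_a, cond_1.
Round 2: r3 [src_changed ∧ artifact_signed → cache_hit]; r4 [compile_b → hdr_changed]; r14 [compile_a ∧ run_unit → link_bin]. New: cache_hit, hdr_changed, link_bin.
Round 3: r10 [link_bin ∧ format_ok → cfg_changed]; r11 [hdr_changed ∧ format_ok → compile_c]. New: cfg_changed, compile_c.
Round 4: r6 [cfg_changed ∧ tests_changed → rollback_ready]; r9 [compile_c ∧ cache_hit → gen_docs]. New: rollback_ready, gen_docs.
Round 5: r13 [rollback_ready ∧ gen_docs → tag_release]. New: tag_release.
Derived: gen_docs (round 4), compile_a (round 1), link_bin (round 2), rollback_ready (round 4). cond_3 never appears in any round.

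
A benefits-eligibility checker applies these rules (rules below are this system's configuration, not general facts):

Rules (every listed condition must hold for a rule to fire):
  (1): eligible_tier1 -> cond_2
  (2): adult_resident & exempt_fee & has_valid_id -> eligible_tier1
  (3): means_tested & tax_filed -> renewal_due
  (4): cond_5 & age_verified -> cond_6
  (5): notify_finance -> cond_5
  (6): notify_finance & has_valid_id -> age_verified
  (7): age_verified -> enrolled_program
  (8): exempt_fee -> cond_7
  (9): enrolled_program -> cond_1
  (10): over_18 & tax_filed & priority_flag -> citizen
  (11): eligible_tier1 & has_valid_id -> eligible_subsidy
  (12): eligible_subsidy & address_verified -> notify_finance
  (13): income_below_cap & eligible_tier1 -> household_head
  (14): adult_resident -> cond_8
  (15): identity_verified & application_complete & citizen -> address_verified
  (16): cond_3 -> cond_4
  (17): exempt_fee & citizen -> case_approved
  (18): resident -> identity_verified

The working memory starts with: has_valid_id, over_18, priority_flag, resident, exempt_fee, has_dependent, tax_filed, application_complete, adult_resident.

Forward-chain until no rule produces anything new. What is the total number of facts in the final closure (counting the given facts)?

24

Round 1 — (2), (8), (10), (14), (18), derive eligible_tier1, cond_7, citizen, cond_8, identity_verified.
Round 2 — (1), (11), (15), (17), derive cond_2, eligible_subsidy, address_verified, case_approved.
Round 3 — (12), derive notify_finance.
Round 4 — (5), (6), derive cond_5, age_verified.
Round 5 — (4), (7), derive cond_6, enrolled_program.
Round 6 — (9), derive cond_1.
Closure: {address_verified, adult_resident, age_verified, application_complete, case_approved, citizen, cond_1, cond_2, cond_5, cond_6, cond_7, cond_8, eligible_subsidy, eligible_tier1, enrolled_program, exempt_fee, has_dependent, has_valid_id, identity_verified, notify_finance, over_18, priority_flag, resident, tax_filed} — 24 facts.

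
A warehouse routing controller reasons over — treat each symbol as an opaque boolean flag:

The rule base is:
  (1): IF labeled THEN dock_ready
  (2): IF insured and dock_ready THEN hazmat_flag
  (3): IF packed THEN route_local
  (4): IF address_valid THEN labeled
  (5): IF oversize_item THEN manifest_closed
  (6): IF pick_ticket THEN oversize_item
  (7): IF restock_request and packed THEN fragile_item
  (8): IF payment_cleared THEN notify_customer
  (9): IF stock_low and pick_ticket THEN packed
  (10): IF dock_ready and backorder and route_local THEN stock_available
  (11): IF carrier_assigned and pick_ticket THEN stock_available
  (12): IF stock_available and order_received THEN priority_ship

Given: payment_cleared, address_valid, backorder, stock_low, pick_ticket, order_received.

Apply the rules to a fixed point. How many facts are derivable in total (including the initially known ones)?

Round 1: (4) [IF address_valid THEN labeled]; (6) [IF pick_ticket THEN oversize_item]; (8) [IF payment_cleared THEN notify_customer]; (9) [IF stock_low and pick_ticket THEN packed]. Adds labeled, oversize_item, notify_customer, packed.
Round 2: (1) [IF labeled THEN dock_ready]; (3) [IF packed THEN route_local]; (5) [IF oversize_item THEN manifest_closed]. Adds dock_ready, route_local, manifest_closed.
Round 3: (10) [IF dock_ready and backorder and route_local THEN stock_available]. Adds stock_available.
Round 4: (12) [IF stock_available and order_received THEN priority_ship]. Adds priority_ship.
Closure: {address_valid, backorder, dock_ready, labeled, manifest_closed, notify_customer, order_received, oversize_item, packed, payment_cleared, pick_ticket, priority_ship, route_local, stock_available, stock_low} — 15 facts.

15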